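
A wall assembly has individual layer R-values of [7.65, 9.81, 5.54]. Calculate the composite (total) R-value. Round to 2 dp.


R_total = 7.65 + 9.81 + 5.54 = 23.00

23.00


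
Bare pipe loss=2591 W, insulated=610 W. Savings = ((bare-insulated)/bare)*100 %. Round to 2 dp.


Savings = ((2591-610)/2591)*100 = 76.46 %

76.46 %


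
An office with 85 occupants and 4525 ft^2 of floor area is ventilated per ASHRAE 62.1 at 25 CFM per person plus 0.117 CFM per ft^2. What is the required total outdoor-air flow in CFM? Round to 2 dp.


Total = 85*25 + 4525*0.117 = 2654.43 CFM

2654.43 CFM


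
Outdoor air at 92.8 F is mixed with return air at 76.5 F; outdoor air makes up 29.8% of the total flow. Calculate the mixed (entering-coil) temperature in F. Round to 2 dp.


T_mix = 76.5 + (29.8/100)*(92.8-76.5) = 81.36 F

81.36 F


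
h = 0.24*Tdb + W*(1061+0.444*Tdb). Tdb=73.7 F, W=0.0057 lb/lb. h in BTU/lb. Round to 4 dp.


h = 0.24*73.7 + 0.0057*(1061+0.444*73.7) = 23.9222 BTU/lb

23.9222 BTU/lb


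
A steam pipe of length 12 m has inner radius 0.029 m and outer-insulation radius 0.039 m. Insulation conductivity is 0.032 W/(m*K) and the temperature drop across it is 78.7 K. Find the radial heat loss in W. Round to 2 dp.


Q = 2*pi*0.032*12*78.7/ln(0.039/0.029) = 640.92 W

640.92 W


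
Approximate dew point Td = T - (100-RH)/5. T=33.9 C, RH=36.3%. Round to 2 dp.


Td = 33.9 - (100-36.3)/5 = 21.16 C

21.16 C


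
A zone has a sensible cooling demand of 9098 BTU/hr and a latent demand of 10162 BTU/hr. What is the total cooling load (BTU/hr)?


Qt = 9098 + 10162 = 19260 BTU/hr

19260 BTU/hr


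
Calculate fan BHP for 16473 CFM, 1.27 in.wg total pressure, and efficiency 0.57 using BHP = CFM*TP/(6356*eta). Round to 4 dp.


BHP = 16473 * 1.27 / (6356 * 0.57) = 5.7745 hp

5.7745 hp


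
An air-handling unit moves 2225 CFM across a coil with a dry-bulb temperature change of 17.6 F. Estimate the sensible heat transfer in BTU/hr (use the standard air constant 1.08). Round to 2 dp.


Q = 1.08 * 2225 * 17.6 = 42292.80 BTU/hr

42292.80 BTU/hr


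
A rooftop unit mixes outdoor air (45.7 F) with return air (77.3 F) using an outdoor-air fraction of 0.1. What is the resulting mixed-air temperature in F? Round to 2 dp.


T_mix = 0.1*45.7 + 0.9*77.3 = 74.14 F

74.14 F


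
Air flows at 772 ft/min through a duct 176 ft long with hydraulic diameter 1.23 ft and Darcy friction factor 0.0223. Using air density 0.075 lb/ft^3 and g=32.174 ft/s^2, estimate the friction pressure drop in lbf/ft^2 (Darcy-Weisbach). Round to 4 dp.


v_fps = 772/60 = 12.8667 ft/s
dp = 0.0223*(176/1.23)*0.075*12.8667^2/(2*32.174) = 0.6157 lbf/ft^2

0.6157 lbf/ft^2


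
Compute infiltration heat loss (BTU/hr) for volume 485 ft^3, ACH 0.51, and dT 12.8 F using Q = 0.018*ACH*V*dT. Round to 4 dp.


Q = 0.018 * 0.51 * 485 * 12.8 = 56.9894 BTU/hr

56.9894 BTU/hr


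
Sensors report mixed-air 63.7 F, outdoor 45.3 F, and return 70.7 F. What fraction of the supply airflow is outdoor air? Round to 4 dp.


frac = (63.7 - 70.7) / (45.3 - 70.7) = 0.2756

0.2756


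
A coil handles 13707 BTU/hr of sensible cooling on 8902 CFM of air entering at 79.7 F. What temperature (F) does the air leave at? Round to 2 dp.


dT = 13707/(1.08*8902) = 1.4257
T_leave = 79.7 - 1.4257 = 78.27 F

78.27 F


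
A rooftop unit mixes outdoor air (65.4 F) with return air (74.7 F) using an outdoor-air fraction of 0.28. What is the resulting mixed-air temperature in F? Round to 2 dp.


T_mix = 0.28*65.4 + 0.72*74.7 = 72.10 F

72.10 F


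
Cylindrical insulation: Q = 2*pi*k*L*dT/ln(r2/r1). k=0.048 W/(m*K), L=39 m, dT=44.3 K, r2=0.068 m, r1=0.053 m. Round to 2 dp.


Q = 2*pi*0.048*39*44.3/ln(0.068/0.053) = 2090.81 W

2090.81 W


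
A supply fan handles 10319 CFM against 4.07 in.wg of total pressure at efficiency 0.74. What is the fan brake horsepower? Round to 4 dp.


BHP = 10319 * 4.07 / (6356 * 0.74) = 8.9293 hp

8.9293 hp


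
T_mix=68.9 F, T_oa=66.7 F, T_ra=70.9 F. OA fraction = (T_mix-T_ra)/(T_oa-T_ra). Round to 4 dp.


frac = (68.9 - 70.9) / (66.7 - 70.9) = 0.4762

0.4762


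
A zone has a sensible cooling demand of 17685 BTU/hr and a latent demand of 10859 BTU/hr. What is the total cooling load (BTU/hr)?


Qt = 17685 + 10859 = 28544 BTU/hr

28544 BTU/hr


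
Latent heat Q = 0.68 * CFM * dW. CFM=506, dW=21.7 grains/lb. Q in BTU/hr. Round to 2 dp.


Q = 0.68 * 506 * 21.7 = 7466.54 BTU/hr

7466.54 BTU/hr


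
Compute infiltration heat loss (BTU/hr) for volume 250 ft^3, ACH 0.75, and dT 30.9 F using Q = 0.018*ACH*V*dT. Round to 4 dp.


Q = 0.018 * 0.75 * 250 * 30.9 = 104.2875 BTU/hr

104.2875 BTU/hr


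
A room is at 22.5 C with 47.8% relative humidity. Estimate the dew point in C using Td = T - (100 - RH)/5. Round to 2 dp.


Td = 22.5 - (100-47.8)/5 = 12.06 C

12.06 C


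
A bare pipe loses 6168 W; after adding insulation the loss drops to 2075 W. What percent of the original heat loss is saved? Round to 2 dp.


Savings = ((6168-2075)/6168)*100 = 66.36 %

66.36 %


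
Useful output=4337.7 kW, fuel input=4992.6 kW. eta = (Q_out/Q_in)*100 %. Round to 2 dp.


eta = (4337.7/4992.6)*100 = 86.88 %

86.88 %


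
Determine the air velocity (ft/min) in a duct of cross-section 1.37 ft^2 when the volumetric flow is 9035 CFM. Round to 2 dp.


V = 9035 / 1.37 = 6594.89 ft/min

6594.89 ft/min


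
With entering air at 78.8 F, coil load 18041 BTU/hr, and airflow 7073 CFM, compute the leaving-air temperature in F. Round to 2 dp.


dT = 18041/(1.08*7073) = 2.3617
T_leave = 78.8 - 2.3617 = 76.44 F

76.44 F


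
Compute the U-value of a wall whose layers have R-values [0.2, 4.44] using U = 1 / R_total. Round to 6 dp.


R_total = 0.2 + 4.44 = 4.64
U = 1/4.64 = 0.215517

0.215517


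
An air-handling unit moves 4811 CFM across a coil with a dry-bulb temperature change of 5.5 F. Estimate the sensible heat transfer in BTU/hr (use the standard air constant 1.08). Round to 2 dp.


Q = 1.08 * 4811 * 5.5 = 28577.34 BTU/hr

28577.34 BTU/hr


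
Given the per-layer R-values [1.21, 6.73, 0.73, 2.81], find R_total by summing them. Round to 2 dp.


R_total = 1.21 + 6.73 + 0.73 + 2.81 = 11.48

11.48


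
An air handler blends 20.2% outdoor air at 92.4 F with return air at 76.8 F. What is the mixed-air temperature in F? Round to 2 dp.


T_mix = 76.8 + (20.2/100)*(92.4-76.8) = 79.95 F

79.95 F


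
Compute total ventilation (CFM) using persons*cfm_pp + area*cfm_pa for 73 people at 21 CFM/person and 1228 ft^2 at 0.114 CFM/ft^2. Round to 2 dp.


Total = 73*21 + 1228*0.114 = 1672.99 CFM

1672.99 CFM


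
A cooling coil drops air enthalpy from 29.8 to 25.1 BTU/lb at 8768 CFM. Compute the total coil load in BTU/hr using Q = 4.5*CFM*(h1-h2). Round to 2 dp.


Q = 4.5 * 8768 * (29.8 - 25.1) = 185443.20 BTU/hr

185443.20 BTU/hr


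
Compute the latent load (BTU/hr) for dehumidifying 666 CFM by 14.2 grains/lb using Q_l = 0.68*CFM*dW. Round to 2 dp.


Q = 0.68 * 666 * 14.2 = 6430.90 BTU/hr

6430.90 BTU/hr


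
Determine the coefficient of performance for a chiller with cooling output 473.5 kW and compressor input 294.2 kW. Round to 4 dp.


COP = 473.5 / 294.2 = 1.6094

1.6094


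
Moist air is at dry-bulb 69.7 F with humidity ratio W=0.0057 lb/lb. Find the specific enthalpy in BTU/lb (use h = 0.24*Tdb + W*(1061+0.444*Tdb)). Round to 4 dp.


h = 0.24*69.7 + 0.0057*(1061+0.444*69.7) = 22.9521 BTU/lb

22.9521 BTU/lb


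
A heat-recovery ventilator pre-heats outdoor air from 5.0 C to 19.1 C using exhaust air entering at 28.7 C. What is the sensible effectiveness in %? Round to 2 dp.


eff = (19.1-5.0)/(28.7-5.0)*100 = 59.49 %

59.49 %


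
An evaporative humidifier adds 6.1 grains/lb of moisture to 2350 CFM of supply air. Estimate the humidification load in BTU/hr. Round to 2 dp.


Q = 0.68 * 2350 * 6.1 = 9747.80 BTU/hr

9747.80 BTU/hr


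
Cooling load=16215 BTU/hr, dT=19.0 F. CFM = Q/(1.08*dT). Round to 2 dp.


CFM = 16215 / (1.08 * 19.0) = 790.20

790.20 CFM


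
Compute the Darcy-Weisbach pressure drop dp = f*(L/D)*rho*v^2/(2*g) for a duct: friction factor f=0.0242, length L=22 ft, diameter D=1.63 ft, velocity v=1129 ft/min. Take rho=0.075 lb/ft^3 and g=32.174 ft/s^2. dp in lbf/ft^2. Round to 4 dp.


v_fps = 1129/60 = 18.8167 ft/s
dp = 0.0242*(22/1.63)*0.075*18.8167^2/(2*32.174) = 0.1348 lbf/ft^2

0.1348 lbf/ft^2


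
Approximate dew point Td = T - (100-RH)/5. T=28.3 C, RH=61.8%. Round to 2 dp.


Td = 28.3 - (100-61.8)/5 = 20.66 C

20.66 C


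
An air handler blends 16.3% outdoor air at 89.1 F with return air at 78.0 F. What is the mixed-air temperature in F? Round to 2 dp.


T_mix = 78.0 + (16.3/100)*(89.1-78.0) = 79.81 F

79.81 F


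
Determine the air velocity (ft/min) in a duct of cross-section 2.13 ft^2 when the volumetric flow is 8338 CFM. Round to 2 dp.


V = 8338 / 2.13 = 3914.55 ft/min

3914.55 ft/min


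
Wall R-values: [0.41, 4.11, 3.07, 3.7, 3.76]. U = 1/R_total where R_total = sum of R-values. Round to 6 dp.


R_total = 0.41 + 4.11 + 3.07 + 3.7 + 3.76 = 15.05
U = 1/15.05 = 0.066445

0.066445


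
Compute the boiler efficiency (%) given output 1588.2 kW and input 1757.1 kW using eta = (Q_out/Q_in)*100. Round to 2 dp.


eta = (1588.2/1757.1)*100 = 90.39 %

90.39 %


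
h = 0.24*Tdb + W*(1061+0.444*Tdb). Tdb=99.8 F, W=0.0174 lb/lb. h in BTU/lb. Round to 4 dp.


h = 0.24*99.8 + 0.0174*(1061+0.444*99.8) = 43.1844 BTU/lb

43.1844 BTU/lb


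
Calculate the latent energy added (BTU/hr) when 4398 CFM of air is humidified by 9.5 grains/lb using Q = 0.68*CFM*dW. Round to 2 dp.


Q = 0.68 * 4398 * 9.5 = 28411.08 BTU/hr

28411.08 BTU/hr


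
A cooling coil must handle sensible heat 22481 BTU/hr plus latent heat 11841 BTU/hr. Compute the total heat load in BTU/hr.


Qt = 22481 + 11841 = 34322 BTU/hr

34322 BTU/hr


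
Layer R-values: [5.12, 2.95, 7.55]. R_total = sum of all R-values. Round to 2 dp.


R_total = 5.12 + 2.95 + 7.55 = 15.62

15.62


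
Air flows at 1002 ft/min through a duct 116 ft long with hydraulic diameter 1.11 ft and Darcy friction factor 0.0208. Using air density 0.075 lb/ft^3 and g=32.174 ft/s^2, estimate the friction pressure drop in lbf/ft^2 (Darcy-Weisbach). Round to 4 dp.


v_fps = 1002/60 = 16.7 ft/s
dp = 0.0208*(116/1.11)*0.075*16.7^2/(2*32.174) = 0.7066 lbf/ft^2

0.7066 lbf/ft^2


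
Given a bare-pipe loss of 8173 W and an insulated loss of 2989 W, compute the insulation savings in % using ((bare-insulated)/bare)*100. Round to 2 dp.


Savings = ((8173-2989)/8173)*100 = 63.43 %

63.43 %


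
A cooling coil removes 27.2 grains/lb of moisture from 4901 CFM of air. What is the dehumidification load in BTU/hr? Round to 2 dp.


Q = 0.68 * 4901 * 27.2 = 90648.90 BTU/hr

90648.90 BTU/hr


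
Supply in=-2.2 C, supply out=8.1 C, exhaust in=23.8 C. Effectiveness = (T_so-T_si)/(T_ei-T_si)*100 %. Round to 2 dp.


eff = (8.1-(-2.2))/(23.8-(-2.2))*100 = 39.62 %

39.62 %


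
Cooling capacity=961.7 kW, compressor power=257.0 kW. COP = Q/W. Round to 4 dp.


COP = 961.7 / 257.0 = 3.7420

3.7420


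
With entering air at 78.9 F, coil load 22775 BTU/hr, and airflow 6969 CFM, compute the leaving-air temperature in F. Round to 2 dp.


dT = 22775/(1.08*6969) = 3.0260
T_leave = 78.9 - 3.0260 = 75.87 F

75.87 F


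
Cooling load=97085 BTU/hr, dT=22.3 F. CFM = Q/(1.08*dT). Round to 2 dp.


CFM = 97085 / (1.08 * 22.3) = 4031.10

4031.10 CFM


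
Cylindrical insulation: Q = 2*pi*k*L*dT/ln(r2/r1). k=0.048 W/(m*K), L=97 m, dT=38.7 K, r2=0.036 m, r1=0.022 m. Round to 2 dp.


Q = 2*pi*0.048*97*38.7/ln(0.036/0.022) = 2298.89 W

2298.89 W


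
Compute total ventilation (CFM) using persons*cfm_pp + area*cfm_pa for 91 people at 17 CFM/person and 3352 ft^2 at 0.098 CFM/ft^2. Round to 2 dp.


Total = 91*17 + 3352*0.098 = 1875.50 CFM

1875.50 CFM


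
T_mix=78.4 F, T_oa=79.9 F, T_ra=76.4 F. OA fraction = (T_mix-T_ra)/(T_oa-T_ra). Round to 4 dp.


frac = (78.4 - 76.4) / (79.9 - 76.4) = 0.5714

0.5714


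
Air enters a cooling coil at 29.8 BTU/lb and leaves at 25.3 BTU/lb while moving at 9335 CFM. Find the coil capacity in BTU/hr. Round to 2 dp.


Q = 4.5 * 9335 * (29.8 - 25.3) = 189033.75 BTU/hr

189033.75 BTU/hr


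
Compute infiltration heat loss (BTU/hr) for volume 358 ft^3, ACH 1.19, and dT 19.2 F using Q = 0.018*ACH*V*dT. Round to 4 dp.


Q = 0.018 * 1.19 * 358 * 19.2 = 147.2325 BTU/hr

147.2325 BTU/hr


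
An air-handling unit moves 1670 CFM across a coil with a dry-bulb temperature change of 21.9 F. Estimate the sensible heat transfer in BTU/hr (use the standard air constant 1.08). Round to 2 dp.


Q = 1.08 * 1670 * 21.9 = 39498.84 BTU/hr

39498.84 BTU/hr


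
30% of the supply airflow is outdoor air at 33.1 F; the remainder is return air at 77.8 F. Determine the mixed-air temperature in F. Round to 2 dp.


T_mix = 0.3*33.1 + 0.7*77.8 = 64.39 F

64.39 F


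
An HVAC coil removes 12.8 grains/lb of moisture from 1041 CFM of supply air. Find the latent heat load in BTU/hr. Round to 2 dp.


Q = 0.68 * 1041 * 12.8 = 9060.86 BTU/hr

9060.86 BTU/hr


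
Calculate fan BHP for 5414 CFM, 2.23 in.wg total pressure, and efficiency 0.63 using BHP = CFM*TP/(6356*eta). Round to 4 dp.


BHP = 5414 * 2.23 / (6356 * 0.63) = 3.0151 hp

3.0151 hp


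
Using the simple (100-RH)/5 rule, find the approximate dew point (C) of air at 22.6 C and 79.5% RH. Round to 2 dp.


Td = 22.6 - (100-79.5)/5 = 18.50 C

18.50 C


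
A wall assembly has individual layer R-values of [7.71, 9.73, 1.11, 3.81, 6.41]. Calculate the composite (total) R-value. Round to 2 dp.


R_total = 7.71 + 9.73 + 1.11 + 3.81 + 6.41 = 28.77

28.77


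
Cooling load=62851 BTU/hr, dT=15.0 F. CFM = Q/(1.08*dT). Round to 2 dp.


CFM = 62851 / (1.08 * 15.0) = 3879.69

3879.69 CFM


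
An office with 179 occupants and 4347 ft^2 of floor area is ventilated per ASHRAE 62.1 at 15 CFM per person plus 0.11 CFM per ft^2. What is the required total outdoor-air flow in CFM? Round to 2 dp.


Total = 179*15 + 4347*0.11 = 3163.17 CFM

3163.17 CFM


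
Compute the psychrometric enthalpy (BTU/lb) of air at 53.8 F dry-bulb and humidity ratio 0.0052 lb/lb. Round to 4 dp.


h = 0.24*53.8 + 0.0052*(1061+0.444*53.8) = 18.5534 BTU/lb

18.5534 BTU/lb


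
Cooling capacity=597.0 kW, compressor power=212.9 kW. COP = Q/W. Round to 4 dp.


COP = 597.0 / 212.9 = 2.8041

2.8041


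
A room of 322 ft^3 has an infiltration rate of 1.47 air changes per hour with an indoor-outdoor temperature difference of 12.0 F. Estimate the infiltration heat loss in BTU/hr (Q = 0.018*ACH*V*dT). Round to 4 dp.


Q = 0.018 * 1.47 * 322 * 12.0 = 102.2414 BTU/hr

102.2414 BTU/hr


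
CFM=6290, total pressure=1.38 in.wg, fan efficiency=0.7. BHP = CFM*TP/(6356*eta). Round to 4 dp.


BHP = 6290 * 1.38 / (6356 * 0.7) = 1.9510 hp

1.9510 hp


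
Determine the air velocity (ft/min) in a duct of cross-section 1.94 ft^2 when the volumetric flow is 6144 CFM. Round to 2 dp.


V = 6144 / 1.94 = 3167.01 ft/min

3167.01 ft/min


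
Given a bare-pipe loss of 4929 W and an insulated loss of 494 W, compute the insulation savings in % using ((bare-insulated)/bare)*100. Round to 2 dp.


Savings = ((4929-494)/4929)*100 = 89.98 %

89.98 %


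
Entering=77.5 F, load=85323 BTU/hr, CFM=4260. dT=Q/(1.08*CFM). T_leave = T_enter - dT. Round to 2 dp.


dT = 85323/(1.08*4260) = 18.5453
T_leave = 77.5 - 18.5453 = 58.95 F

58.95 F


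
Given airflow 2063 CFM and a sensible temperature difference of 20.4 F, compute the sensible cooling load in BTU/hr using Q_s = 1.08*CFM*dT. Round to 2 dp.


Q = 1.08 * 2063 * 20.4 = 45452.02 BTU/hr

45452.02 BTU/hr


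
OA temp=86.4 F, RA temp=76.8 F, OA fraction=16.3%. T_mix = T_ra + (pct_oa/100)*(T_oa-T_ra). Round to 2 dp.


T_mix = 76.8 + (16.3/100)*(86.4-76.8) = 78.36 F

78.36 F


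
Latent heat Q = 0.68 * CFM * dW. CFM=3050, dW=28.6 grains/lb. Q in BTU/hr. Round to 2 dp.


Q = 0.68 * 3050 * 28.6 = 59316.40 BTU/hr

59316.40 BTU/hr


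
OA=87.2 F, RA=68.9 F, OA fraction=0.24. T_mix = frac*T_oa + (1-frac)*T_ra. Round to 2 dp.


T_mix = 0.24*87.2 + 0.76*68.9 = 73.29 F

73.29 F


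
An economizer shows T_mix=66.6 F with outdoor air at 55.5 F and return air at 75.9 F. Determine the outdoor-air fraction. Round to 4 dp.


frac = (66.6 - 75.9) / (55.5 - 75.9) = 0.4559

0.4559


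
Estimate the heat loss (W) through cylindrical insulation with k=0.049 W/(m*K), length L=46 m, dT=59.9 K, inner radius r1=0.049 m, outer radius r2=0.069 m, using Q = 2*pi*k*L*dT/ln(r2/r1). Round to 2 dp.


Q = 2*pi*0.049*46*59.9/ln(0.069/0.049) = 2478.40 W

2478.40 W


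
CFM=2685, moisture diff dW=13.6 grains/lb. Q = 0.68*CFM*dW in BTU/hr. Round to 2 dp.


Q = 0.68 * 2685 * 13.6 = 24830.88 BTU/hr

24830.88 BTU/hr


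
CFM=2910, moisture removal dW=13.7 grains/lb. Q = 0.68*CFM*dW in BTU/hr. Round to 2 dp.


Q = 0.68 * 2910 * 13.7 = 27109.56 BTU/hr

27109.56 BTU/hr


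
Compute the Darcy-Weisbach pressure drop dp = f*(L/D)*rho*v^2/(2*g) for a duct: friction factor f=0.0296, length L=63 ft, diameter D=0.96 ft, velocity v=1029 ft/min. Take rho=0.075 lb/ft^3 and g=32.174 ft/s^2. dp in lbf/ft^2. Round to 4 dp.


v_fps = 1029/60 = 17.15 ft/s
dp = 0.0296*(63/0.96)*0.075*17.15^2/(2*32.174) = 0.6659 lbf/ft^2

0.6659 lbf/ft^2


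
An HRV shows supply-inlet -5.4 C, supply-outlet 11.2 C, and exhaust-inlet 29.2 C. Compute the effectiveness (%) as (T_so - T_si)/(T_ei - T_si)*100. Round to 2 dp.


eff = (11.2-(-5.4))/(29.2-(-5.4))*100 = 47.98 %

47.98 %


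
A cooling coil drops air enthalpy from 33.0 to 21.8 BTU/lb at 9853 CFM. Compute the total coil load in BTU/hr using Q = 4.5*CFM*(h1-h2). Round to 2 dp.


Q = 4.5 * 9853 * (33.0 - 21.8) = 496591.20 BTU/hr

496591.20 BTU/hr


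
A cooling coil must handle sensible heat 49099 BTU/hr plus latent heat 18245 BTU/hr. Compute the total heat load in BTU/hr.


Qt = 49099 + 18245 = 67344 BTU/hr

67344 BTU/hr


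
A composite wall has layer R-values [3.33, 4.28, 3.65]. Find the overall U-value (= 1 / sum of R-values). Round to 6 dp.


R_total = 3.33 + 4.28 + 3.65 = 11.26
U = 1/11.26 = 0.088810

0.088810


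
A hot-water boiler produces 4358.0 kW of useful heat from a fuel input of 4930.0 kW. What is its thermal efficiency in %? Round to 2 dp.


eta = (4358.0/4930.0)*100 = 88.40 %

88.40 %


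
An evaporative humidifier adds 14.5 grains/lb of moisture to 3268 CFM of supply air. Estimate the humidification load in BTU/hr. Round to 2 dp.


Q = 0.68 * 3268 * 14.5 = 32222.48 BTU/hr

32222.48 BTU/hr


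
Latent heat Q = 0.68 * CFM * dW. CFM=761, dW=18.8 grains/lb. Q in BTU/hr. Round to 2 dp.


Q = 0.68 * 761 * 18.8 = 9728.62 BTU/hr

9728.62 BTU/hr


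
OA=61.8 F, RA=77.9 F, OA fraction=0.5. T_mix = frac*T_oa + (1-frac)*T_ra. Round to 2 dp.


T_mix = 0.5*61.8 + 0.5*77.9 = 69.85 F

69.85 F


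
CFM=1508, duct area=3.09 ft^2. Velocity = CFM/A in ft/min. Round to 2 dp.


V = 1508 / 3.09 = 488.03 ft/min

488.03 ft/min


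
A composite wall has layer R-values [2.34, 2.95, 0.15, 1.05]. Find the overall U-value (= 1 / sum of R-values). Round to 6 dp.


R_total = 2.34 + 2.95 + 0.15 + 1.05 = 6.49
U = 1/6.49 = 0.154083

0.154083


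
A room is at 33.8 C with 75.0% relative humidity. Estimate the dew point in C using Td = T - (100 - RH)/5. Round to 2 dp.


Td = 33.8 - (100-75.0)/5 = 28.80 C

28.80 C


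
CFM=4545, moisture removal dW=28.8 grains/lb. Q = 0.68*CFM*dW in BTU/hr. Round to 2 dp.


Q = 0.68 * 4545 * 28.8 = 89009.28 BTU/hr

89009.28 BTU/hr


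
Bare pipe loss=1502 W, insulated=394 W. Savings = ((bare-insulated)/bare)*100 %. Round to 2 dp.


Savings = ((1502-394)/1502)*100 = 73.77 %

73.77 %


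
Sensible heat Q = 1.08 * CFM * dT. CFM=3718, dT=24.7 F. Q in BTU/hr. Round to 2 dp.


Q = 1.08 * 3718 * 24.7 = 99181.37 BTU/hr

99181.37 BTU/hr


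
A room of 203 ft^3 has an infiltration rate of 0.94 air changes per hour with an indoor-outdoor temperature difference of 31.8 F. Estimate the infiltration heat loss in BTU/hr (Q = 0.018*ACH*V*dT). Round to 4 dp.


Q = 0.018 * 0.94 * 203 * 31.8 = 109.2254 BTU/hr

109.2254 BTU/hr


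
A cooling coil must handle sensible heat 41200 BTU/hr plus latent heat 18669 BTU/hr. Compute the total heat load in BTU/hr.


Qt = 41200 + 18669 = 59869 BTU/hr

59869 BTU/hr


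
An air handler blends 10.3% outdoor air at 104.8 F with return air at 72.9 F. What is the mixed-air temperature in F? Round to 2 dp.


T_mix = 72.9 + (10.3/100)*(104.8-72.9) = 76.19 F

76.19 F


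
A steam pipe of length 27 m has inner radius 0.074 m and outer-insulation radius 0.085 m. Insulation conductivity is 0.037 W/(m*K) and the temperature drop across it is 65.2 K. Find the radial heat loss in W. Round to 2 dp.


Q = 2*pi*0.037*27*65.2/ln(0.085/0.074) = 2953.07 W

2953.07 W


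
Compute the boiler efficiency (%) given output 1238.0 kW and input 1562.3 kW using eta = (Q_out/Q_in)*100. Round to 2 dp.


eta = (1238.0/1562.3)*100 = 79.24 %

79.24 %


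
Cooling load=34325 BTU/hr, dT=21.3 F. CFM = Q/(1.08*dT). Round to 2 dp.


CFM = 34325 / (1.08 * 21.3) = 1492.13

1492.13 CFM


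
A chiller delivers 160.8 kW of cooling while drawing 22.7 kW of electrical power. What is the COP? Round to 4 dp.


COP = 160.8 / 22.7 = 7.0837

7.0837


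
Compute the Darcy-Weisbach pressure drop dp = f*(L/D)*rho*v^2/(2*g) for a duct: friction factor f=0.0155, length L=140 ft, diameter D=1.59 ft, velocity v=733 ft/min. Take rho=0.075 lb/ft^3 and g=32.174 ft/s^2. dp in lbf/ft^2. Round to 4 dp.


v_fps = 733/60 = 12.2167 ft/s
dp = 0.0155*(140/1.59)*0.075*12.2167^2/(2*32.174) = 0.2374 lbf/ft^2

0.2374 lbf/ft^2


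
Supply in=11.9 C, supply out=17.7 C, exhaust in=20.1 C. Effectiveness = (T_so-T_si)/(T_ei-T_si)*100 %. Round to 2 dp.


eff = (17.7-11.9)/(20.1-11.9)*100 = 70.73 %

70.73 %


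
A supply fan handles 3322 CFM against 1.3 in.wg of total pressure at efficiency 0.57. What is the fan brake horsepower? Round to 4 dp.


BHP = 3322 * 1.3 / (6356 * 0.57) = 1.1920 hp

1.1920 hp


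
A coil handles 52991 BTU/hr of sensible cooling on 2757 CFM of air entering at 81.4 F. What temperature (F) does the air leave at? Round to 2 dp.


dT = 52991/(1.08*2757) = 17.7968
T_leave = 81.4 - 17.7968 = 63.60 F

63.60 F


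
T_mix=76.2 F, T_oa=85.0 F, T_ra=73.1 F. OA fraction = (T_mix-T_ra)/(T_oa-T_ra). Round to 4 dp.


frac = (76.2 - 73.1) / (85.0 - 73.1) = 0.2605

0.2605


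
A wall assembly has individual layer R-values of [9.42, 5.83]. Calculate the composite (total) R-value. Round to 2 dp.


R_total = 9.42 + 5.83 = 15.25

15.25


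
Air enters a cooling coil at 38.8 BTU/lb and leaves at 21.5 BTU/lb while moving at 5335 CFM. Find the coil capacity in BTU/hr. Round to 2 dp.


Q = 4.5 * 5335 * (38.8 - 21.5) = 415329.75 BTU/hr

415329.75 BTU/hr


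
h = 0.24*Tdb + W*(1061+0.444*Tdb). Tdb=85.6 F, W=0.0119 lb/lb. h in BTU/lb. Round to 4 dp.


h = 0.24*85.6 + 0.0119*(1061+0.444*85.6) = 33.6222 BTU/lb

33.6222 BTU/lb


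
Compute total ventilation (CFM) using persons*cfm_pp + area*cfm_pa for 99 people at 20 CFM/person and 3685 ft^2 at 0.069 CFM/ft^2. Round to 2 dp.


Total = 99*20 + 3685*0.069 = 2234.27 CFM

2234.27 CFM


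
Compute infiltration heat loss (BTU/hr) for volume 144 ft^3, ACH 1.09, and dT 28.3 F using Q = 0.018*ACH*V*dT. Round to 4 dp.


Q = 0.018 * 1.09 * 144 * 28.3 = 79.9554 BTU/hr

79.9554 BTU/hr


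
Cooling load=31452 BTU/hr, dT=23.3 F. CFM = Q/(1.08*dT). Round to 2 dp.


CFM = 31452 / (1.08 * 23.3) = 1249.88

1249.88 CFM


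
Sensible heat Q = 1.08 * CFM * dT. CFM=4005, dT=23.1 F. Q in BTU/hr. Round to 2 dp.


Q = 1.08 * 4005 * 23.1 = 99916.74 BTU/hr

99916.74 BTU/hr


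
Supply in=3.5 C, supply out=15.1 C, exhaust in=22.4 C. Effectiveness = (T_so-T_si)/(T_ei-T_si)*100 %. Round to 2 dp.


eff = (15.1-3.5)/(22.4-3.5)*100 = 61.38 %

61.38 %


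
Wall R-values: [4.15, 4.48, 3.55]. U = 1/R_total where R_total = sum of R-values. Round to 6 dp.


R_total = 4.15 + 4.48 + 3.55 = 12.18
U = 1/12.18 = 0.082102

0.082102


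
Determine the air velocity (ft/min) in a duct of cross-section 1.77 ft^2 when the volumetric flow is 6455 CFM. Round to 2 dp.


V = 6455 / 1.77 = 3646.89 ft/min

3646.89 ft/min


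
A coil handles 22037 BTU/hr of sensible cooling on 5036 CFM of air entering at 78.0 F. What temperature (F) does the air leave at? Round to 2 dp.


dT = 22037/(1.08*5036) = 4.0518
T_leave = 78.0 - 4.0518 = 73.95 F

73.95 F


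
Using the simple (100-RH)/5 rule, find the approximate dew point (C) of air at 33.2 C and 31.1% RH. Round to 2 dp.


Td = 33.2 - (100-31.1)/5 = 19.42 C

19.42 C


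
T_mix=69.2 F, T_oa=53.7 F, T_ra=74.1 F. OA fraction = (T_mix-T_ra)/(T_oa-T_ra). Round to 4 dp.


frac = (69.2 - 74.1) / (53.7 - 74.1) = 0.2402

0.2402


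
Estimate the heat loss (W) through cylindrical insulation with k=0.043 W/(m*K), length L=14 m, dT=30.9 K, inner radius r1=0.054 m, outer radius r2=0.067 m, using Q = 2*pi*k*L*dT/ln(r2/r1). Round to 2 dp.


Q = 2*pi*0.043*14*30.9/ln(0.067/0.054) = 541.84 W

541.84 W


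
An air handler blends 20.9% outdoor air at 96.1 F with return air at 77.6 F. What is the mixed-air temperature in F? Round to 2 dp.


T_mix = 77.6 + (20.9/100)*(96.1-77.6) = 81.47 F

81.47 F


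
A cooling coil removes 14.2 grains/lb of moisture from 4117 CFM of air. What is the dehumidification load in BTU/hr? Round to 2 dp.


Q = 0.68 * 4117 * 14.2 = 39753.75 BTU/hr

39753.75 BTU/hr


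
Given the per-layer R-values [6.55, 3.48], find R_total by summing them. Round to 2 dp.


R_total = 6.55 + 3.48 = 10.03

10.03


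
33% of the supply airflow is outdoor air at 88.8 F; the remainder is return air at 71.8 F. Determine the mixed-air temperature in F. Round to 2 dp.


T_mix = 0.33*88.8 + 0.67*71.8 = 77.41 F

77.41 F


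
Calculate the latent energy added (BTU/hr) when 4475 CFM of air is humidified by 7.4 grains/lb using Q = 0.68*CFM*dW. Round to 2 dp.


Q = 0.68 * 4475 * 7.4 = 22518.20 BTU/hr

22518.20 BTU/hr


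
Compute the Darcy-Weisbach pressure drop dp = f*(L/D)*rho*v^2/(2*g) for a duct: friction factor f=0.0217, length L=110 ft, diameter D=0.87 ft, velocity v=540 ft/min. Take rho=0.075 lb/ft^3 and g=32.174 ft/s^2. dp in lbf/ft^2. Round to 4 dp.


v_fps = 540/60 = 9.0 ft/s
dp = 0.0217*(110/0.87)*0.075*9.0^2/(2*32.174) = 0.2590 lbf/ft^2

0.2590 lbf/ft^2


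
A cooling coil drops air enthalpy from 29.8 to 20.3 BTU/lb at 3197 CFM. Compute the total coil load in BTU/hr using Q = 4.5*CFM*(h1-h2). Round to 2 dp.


Q = 4.5 * 3197 * (29.8 - 20.3) = 136671.75 BTU/hr

136671.75 BTU/hr


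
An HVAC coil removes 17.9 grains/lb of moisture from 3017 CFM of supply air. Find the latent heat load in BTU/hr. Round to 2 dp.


Q = 0.68 * 3017 * 17.9 = 36722.92 BTU/hr

36722.92 BTU/hr


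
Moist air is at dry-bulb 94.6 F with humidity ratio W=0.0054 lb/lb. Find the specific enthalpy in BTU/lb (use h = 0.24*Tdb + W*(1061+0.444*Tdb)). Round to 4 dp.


h = 0.24*94.6 + 0.0054*(1061+0.444*94.6) = 28.6602 BTU/lb

28.6602 BTU/lb


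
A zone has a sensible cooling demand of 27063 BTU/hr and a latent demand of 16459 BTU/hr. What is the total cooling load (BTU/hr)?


Qt = 27063 + 16459 = 43522 BTU/hr

43522 BTU/hr


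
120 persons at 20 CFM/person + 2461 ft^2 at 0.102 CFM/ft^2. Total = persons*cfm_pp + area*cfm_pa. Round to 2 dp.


Total = 120*20 + 2461*0.102 = 2651.02 CFM

2651.02 CFM


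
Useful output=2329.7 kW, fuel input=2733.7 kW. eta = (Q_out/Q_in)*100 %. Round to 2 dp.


eta = (2329.7/2733.7)*100 = 85.22 %

85.22 %


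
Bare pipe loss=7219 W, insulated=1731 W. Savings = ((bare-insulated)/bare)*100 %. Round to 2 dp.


Savings = ((7219-1731)/7219)*100 = 76.02 %

76.02 %


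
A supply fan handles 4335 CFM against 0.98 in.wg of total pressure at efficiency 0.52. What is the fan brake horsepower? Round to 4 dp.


BHP = 4335 * 0.98 / (6356 * 0.52) = 1.2854 hp

1.2854 hp


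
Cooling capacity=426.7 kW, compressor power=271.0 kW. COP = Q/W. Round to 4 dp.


COP = 426.7 / 271.0 = 1.5745

1.5745


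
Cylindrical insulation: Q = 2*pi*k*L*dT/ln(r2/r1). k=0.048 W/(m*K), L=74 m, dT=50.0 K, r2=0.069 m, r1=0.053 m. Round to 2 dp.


Q = 2*pi*0.048*74*50.0/ln(0.069/0.053) = 4229.84 W

4229.84 W


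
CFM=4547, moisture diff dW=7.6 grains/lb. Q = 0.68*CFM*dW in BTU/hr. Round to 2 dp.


Q = 0.68 * 4547 * 7.6 = 23498.90 BTU/hr

23498.90 BTU/hr


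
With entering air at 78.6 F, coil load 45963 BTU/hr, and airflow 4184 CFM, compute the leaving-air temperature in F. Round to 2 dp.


dT = 45963/(1.08*4184) = 10.1717
T_leave = 78.6 - 10.1717 = 68.43 F

68.43 F


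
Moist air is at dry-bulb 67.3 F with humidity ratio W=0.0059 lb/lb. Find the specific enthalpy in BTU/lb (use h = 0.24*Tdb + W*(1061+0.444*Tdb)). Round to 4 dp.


h = 0.24*67.3 + 0.0059*(1061+0.444*67.3) = 22.5882 BTU/lb

22.5882 BTU/lb


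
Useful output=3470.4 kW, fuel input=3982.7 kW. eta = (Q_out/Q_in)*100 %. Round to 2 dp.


eta = (3470.4/3982.7)*100 = 87.14 %

87.14 %


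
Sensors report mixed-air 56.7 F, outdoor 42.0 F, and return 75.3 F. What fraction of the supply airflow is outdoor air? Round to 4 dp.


frac = (56.7 - 75.3) / (42.0 - 75.3) = 0.5586

0.5586


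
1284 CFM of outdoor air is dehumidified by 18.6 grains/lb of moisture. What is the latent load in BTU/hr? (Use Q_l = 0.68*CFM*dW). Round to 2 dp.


Q = 0.68 * 1284 * 18.6 = 16240.03 BTU/hr

16240.03 BTU/hr


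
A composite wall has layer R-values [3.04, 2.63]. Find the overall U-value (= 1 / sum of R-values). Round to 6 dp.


R_total = 3.04 + 2.63 = 5.67
U = 1/5.67 = 0.176367

0.176367


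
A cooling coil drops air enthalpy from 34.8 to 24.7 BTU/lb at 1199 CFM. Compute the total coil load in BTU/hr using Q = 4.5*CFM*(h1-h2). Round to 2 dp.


Q = 4.5 * 1199 * (34.8 - 24.7) = 54494.55 BTU/hr

54494.55 BTU/hr


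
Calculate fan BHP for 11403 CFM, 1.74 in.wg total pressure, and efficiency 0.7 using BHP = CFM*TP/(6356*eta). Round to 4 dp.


BHP = 11403 * 1.74 / (6356 * 0.7) = 4.4595 hp

4.4595 hp


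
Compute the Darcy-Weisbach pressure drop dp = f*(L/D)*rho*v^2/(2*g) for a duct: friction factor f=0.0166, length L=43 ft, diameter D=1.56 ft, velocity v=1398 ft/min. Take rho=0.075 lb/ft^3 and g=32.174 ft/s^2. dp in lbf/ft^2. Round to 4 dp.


v_fps = 1398/60 = 23.3 ft/s
dp = 0.0166*(43/1.56)*0.075*23.3^2/(2*32.174) = 0.2895 lbf/ft^2

0.2895 lbf/ft^2


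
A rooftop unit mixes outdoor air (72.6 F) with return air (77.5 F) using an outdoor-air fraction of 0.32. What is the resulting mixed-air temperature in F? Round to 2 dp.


T_mix = 0.32*72.6 + 0.68*77.5 = 75.93 F

75.93 F


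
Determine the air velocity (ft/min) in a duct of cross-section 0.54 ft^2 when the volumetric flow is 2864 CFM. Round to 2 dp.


V = 2864 / 0.54 = 5303.70 ft/min

5303.70 ft/min


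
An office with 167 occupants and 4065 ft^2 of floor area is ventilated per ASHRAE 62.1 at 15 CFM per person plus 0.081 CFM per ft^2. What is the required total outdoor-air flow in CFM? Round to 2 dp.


Total = 167*15 + 4065*0.081 = 2834.27 CFM

2834.27 CFM


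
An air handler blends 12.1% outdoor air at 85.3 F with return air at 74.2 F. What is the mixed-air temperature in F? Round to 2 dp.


T_mix = 74.2 + (12.1/100)*(85.3-74.2) = 75.54 F

75.54 F


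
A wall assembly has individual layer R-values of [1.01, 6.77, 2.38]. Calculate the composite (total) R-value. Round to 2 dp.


R_total = 1.01 + 6.77 + 2.38 = 10.16

10.16


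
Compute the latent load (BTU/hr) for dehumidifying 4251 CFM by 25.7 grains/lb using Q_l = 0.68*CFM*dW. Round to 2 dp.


Q = 0.68 * 4251 * 25.7 = 74290.48 BTU/hr

74290.48 BTU/hr


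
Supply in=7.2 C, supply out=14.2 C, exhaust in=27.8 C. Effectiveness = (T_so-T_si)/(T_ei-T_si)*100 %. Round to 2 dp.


eff = (14.2-7.2)/(27.8-7.2)*100 = 33.98 %

33.98 %


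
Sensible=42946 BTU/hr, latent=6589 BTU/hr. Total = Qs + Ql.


Qt = 42946 + 6589 = 49535 BTU/hr

49535 BTU/hr


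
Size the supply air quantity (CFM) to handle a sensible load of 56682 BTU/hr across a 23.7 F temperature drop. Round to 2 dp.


CFM = 56682 / (1.08 * 23.7) = 2214.49

2214.49 CFM


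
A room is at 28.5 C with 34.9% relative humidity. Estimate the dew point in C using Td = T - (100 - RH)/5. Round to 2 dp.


Td = 28.5 - (100-34.9)/5 = 15.48 C

15.48 C


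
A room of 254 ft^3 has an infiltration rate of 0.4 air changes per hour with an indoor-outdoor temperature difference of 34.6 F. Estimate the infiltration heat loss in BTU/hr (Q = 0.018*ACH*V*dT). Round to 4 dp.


Q = 0.018 * 0.4 * 254 * 34.6 = 63.2765 BTU/hr

63.2765 BTU/hr


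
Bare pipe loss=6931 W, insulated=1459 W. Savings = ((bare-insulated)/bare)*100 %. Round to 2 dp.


Savings = ((6931-1459)/6931)*100 = 78.95 %

78.95 %


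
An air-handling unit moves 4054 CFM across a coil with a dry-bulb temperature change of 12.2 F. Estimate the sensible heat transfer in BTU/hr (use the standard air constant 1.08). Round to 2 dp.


Q = 1.08 * 4054 * 12.2 = 53415.50 BTU/hr

53415.50 BTU/hr


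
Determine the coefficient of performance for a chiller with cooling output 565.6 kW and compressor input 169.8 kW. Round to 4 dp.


COP = 565.6 / 169.8 = 3.3310

3.3310


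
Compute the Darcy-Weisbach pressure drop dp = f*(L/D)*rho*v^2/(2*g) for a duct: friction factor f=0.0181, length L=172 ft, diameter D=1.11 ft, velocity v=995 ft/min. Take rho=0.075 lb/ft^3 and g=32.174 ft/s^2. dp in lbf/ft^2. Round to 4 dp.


v_fps = 995/60 = 16.5833 ft/s
dp = 0.0181*(172/1.11)*0.075*16.5833^2/(2*32.174) = 0.8990 lbf/ft^2

0.8990 lbf/ft^2


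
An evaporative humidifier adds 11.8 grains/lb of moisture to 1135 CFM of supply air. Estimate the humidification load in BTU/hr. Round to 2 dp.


Q = 0.68 * 1135 * 11.8 = 9107.24 BTU/hr

9107.24 BTU/hr


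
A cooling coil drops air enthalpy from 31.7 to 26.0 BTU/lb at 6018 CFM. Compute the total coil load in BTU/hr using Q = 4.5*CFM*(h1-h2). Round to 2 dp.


Q = 4.5 * 6018 * (31.7 - 26.0) = 154361.70 BTU/hr

154361.70 BTU/hr


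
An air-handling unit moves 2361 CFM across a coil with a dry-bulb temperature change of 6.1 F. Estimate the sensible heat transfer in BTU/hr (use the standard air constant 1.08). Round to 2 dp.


Q = 1.08 * 2361 * 6.1 = 15554.27 BTU/hr

15554.27 BTU/hr


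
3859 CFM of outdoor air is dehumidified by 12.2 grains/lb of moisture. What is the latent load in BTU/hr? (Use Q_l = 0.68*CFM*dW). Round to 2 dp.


Q = 0.68 * 3859 * 12.2 = 32014.26 BTU/hr

32014.26 BTU/hr


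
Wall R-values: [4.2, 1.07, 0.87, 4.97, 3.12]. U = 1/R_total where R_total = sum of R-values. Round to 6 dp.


R_total = 4.2 + 1.07 + 0.87 + 4.97 + 3.12 = 14.23
U = 1/14.23 = 0.070274

0.070274


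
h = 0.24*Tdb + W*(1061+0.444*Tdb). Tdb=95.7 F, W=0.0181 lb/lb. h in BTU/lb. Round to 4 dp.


h = 0.24*95.7 + 0.0181*(1061+0.444*95.7) = 42.9412 BTU/lb

42.9412 BTU/lb


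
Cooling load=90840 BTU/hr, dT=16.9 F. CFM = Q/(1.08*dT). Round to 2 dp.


CFM = 90840 / (1.08 * 16.9) = 4976.99

4976.99 CFM


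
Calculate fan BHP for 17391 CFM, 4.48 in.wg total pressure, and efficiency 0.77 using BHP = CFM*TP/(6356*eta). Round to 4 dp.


BHP = 17391 * 4.48 / (6356 * 0.77) = 15.9194 hp

15.9194 hp


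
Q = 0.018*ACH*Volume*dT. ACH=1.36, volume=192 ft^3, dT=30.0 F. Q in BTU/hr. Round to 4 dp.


Q = 0.018 * 1.36 * 192 * 30.0 = 141.0048 BTU/hr

141.0048 BTU/hr


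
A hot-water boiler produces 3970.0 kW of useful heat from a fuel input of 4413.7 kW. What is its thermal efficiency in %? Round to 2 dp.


eta = (3970.0/4413.7)*100 = 89.95 %

89.95 %


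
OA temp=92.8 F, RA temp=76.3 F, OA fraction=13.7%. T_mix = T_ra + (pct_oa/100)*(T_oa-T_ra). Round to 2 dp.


T_mix = 76.3 + (13.7/100)*(92.8-76.3) = 78.56 F

78.56 F


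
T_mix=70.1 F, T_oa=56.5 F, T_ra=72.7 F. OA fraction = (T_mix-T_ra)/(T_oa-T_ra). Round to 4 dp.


frac = (70.1 - 72.7) / (56.5 - 72.7) = 0.1605

0.1605


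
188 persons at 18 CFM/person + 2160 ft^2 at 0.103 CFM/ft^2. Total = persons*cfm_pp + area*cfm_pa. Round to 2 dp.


Total = 188*18 + 2160*0.103 = 3606.48 CFM

3606.48 CFM


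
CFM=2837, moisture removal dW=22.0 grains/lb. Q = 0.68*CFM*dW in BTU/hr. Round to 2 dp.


Q = 0.68 * 2837 * 22.0 = 42441.52 BTU/hr

42441.52 BTU/hr


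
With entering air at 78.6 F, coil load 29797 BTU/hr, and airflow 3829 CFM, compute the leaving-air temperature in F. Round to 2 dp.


dT = 29797/(1.08*3829) = 7.2055
T_leave = 78.6 - 7.2055 = 71.39 F

71.39 F


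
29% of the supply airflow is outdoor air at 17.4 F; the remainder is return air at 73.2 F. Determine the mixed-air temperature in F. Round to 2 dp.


T_mix = 0.29*17.4 + 0.71*73.2 = 57.02 F

57.02 F


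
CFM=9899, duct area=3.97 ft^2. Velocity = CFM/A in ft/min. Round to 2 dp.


V = 9899 / 3.97 = 2493.45 ft/min

2493.45 ft/min


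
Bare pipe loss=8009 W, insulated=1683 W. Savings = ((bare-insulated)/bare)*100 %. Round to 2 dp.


Savings = ((8009-1683)/8009)*100 = 78.99 %

78.99 %


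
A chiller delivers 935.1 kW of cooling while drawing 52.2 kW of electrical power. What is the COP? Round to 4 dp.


COP = 935.1 / 52.2 = 17.9138

17.9138


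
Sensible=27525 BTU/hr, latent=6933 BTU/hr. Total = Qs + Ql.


Qt = 27525 + 6933 = 34458 BTU/hr

34458 BTU/hr


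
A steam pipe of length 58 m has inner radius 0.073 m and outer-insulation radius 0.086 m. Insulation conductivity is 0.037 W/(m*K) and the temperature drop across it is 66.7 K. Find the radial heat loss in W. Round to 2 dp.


Q = 2*pi*0.037*58*66.7/ln(0.086/0.073) = 5487.68 W

5487.68 W


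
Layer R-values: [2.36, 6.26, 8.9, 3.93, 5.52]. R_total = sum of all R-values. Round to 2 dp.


R_total = 2.36 + 6.26 + 8.9 + 3.93 + 5.52 = 26.97

26.97


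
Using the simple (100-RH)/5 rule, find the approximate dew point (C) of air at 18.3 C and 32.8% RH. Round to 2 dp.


Td = 18.3 - (100-32.8)/5 = 4.86 C

4.86 C


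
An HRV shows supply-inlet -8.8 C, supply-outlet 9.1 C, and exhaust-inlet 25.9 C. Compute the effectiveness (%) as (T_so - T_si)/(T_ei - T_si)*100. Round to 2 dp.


eff = (9.1-(-8.8))/(25.9-(-8.8))*100 = 51.59 %

51.59 %


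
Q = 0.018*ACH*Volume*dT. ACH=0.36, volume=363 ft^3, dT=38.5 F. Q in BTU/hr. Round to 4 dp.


Q = 0.018 * 0.36 * 363 * 38.5 = 90.5612 BTU/hr

90.5612 BTU/hr


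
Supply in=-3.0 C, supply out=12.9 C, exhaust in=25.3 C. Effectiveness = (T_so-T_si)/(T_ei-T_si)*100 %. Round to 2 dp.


eff = (12.9-(-3.0))/(25.3-(-3.0))*100 = 56.18 %

56.18 %


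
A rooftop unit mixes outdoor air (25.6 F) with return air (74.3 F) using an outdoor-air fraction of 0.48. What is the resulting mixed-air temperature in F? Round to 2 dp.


T_mix = 0.48*25.6 + 0.52*74.3 = 50.92 F

50.92 F


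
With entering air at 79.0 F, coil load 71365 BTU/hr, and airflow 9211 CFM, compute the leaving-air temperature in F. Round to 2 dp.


dT = 71365/(1.08*9211) = 7.1739
T_leave = 79.0 - 7.1739 = 71.83 F

71.83 F


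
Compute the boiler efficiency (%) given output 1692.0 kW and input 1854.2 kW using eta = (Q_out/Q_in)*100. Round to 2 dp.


eta = (1692.0/1854.2)*100 = 91.25 %

91.25 %


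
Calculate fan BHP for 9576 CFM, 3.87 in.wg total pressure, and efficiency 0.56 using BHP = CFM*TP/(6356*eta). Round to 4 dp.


BHP = 9576 * 3.87 / (6356 * 0.56) = 10.4117 hp

10.4117 hp
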